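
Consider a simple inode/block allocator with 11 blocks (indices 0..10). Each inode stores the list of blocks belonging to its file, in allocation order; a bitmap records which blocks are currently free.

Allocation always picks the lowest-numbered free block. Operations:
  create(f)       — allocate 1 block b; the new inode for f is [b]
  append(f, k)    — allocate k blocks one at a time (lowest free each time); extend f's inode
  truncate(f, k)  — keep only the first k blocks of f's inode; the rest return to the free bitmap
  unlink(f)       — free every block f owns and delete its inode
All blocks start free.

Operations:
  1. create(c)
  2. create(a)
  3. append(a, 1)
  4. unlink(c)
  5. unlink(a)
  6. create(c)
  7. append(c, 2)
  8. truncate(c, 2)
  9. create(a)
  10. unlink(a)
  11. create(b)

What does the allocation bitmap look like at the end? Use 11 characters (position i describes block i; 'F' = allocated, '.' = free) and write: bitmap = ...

[1] create(c) — c=0 (map F..........)
[2] create(a) — a=1 c=0 (map FF.........)
[3] append(a, 1) — a=1,2 c=0 (map FFF........)
[4] unlink(c) — a=1,2 (map .FF........)
[5] unlink(a) —  (map ...........)
[6] create(c) — c=0 (map F..........)
[7] append(c, 2) — c=0,1,2 (map FFF........)
[8] truncate(c, 2) — c=0,1 (map FF.........)
[9] create(a) — a=2 c=0,1 (map FFF........)
[10] unlink(a) — c=0,1 (map FF.........)
[11] create(b) — b=2 c=0,1 (map FFF........)

bitmap = FFF........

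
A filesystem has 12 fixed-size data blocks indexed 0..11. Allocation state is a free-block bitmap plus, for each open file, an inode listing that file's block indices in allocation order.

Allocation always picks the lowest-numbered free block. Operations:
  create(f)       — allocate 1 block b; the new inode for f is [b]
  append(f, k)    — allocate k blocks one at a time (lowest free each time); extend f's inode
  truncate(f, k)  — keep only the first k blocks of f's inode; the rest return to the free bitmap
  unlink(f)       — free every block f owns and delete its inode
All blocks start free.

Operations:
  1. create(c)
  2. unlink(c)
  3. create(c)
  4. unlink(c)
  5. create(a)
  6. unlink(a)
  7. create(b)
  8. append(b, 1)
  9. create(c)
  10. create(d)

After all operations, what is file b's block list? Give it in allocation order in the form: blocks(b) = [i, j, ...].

[1] create(c) — c=0 (map F...........)
[2] unlink(c) —  (map ............)
[3] create(c) — c=0 (map F...........)
[4] unlink(c) —  (map ............)
[5] create(a) — a=0 (map F...........)
[6] unlink(a) —  (map ............)
[7] create(b) — b=0 (map F...........)
[8] append(b, 1) — b=0,1 (map FF..........)
[9] create(c) — b=0,1 c=2 (map FFF.........)
[10] create(d) — b=0,1 c=2 d=3 (map FFFF........)

blocks(b) = [0, 1]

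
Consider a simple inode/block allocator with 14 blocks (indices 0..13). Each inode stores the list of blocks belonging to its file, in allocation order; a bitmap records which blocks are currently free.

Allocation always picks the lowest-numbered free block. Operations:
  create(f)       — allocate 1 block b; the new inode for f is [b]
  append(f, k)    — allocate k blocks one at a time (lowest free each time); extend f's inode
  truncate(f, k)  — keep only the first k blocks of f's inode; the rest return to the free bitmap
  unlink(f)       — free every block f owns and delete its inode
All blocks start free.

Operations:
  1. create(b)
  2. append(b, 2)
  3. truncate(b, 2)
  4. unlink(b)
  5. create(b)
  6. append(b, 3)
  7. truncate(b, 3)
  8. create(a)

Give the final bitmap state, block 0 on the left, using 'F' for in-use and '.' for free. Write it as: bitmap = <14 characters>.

bitmap = FFFF..........

after create(b) → b:[0]  free=[F.............]
after append(b, 2) → b:[0, 1, 2]  free=[FFF...........]
after truncate(b, 2) → b:[0, 1]  free=[FF............]
after unlink(b) →   free=[..............]
after create(b) → b:[0]  free=[F.............]
after append(b, 3) → b:[0, 1, 2, 3]  free=[FFFF..........]
after truncate(b, 3) → b:[0, 1, 2]  free=[FFF...........]
after create(a) → a:[3], b:[0, 1, 2]  free=[FFFF..........]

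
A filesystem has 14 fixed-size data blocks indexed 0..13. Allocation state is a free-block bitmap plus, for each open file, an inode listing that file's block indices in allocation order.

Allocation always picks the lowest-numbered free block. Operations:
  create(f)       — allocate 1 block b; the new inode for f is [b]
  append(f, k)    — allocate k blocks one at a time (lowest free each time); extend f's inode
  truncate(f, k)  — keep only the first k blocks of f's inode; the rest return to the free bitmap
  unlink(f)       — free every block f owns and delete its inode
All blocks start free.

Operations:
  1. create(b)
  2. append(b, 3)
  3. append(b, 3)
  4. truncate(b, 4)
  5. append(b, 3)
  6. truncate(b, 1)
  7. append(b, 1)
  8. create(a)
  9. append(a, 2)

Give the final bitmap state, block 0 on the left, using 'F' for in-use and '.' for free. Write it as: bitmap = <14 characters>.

after create(b) → b:[0]  free=[F.............]
after append(b, 3) → b:[0, 1, 2, 3]  free=[FFFF..........]
after append(b, 3) → b:[0, 1, 2, 3, 4, 5, 6]  free=[FFFFFFF.......]
after truncate(b, 4) → b:[0, 1, 2, 3]  free=[FFFF..........]
after append(b, 3) → b:[0, 1, 2, 3, 4, 5, 6]  free=[FFFFFFF.......]
after truncate(b, 1) → b:[0]  free=[F.............]
after append(b, 1) → b:[0, 1]  free=[FF............]
after create(a) → a:[2], b:[0, 1]  free=[FFF...........]
after append(a, 2) → a:[2, 3, 4], b:[0, 1]  free=[FFFFF.........]

bitmap = FFFFF.........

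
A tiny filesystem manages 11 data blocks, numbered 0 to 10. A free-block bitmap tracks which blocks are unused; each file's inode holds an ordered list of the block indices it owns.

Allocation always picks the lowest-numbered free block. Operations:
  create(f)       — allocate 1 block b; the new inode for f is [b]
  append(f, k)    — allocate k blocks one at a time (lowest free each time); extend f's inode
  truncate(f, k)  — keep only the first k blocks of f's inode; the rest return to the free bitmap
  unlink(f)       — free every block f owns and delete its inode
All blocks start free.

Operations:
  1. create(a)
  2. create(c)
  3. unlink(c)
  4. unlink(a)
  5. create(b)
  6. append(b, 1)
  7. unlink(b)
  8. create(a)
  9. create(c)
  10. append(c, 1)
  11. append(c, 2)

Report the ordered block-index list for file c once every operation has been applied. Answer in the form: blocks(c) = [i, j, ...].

[1] create(a) — a=0 (map F..........)
[2] create(c) — a=0 c=1 (map FF.........)
[3] unlink(c) — a=0 (map F..........)
[4] unlink(a) —  (map ...........)
[5] create(b) — b=0 (map F..........)
[6] append(b, 1) — b=0,1 (map FF.........)
[7] unlink(b) —  (map ...........)
[8] create(a) — a=0 (map F..........)
[9] create(c) — a=0 c=1 (map FF.........)
[10] append(c, 1) — a=0 c=1,2 (map FFF........)
[11] append(c, 2) — a=0 c=1,2,3,4 (map FFFFF......)

blocks(c) = [1, 2, 3, 4]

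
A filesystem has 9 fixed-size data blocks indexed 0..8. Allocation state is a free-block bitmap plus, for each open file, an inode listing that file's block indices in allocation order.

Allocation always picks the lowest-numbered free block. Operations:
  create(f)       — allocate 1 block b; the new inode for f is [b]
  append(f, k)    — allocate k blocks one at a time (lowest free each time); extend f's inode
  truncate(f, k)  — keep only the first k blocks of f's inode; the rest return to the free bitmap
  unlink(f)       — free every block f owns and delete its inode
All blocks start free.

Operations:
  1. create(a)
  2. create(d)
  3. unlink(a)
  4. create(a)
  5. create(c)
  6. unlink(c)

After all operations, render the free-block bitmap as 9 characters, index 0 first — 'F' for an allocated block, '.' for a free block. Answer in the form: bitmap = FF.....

bitmap = FF.......

[1] create(a) — a=0 (map F........)
[2] create(d) — a=0 d=1 (map FF.......)
[3] unlink(a) — d=1 (map .F.......)
[4] create(a) — a=0 d=1 (map FF.......)
[5] create(c) — a=0 c=2 d=1 (map FFF......)
[6] unlink(c) — a=0 d=1 (map FF.......)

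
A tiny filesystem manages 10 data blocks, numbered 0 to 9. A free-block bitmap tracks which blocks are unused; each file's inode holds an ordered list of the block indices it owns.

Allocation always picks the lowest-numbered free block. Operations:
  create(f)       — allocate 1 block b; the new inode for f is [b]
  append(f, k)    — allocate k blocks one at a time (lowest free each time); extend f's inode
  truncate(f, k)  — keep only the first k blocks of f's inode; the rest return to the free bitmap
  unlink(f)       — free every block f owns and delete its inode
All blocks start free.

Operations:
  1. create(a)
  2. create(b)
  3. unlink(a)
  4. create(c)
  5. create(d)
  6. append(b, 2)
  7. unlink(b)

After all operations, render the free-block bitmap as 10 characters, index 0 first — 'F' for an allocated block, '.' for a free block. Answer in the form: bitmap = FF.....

create(a): bitmap=F......... | a=[0]
create(b): bitmap=FF........ | a=[0] b=[1]
unlink(a): bitmap=.F........ | b=[1]
create(c): bitmap=FF........ | b=[1] c=[0]
create(d): bitmap=FFF....... | b=[1] c=[0] d=[2]
append(b, 2): bitmap=FFFFF..... | b=[1, 3, 4] c=[0] d=[2]
unlink(b): bitmap=F.F....... | c=[0] d=[2]

bitmap = F.F.......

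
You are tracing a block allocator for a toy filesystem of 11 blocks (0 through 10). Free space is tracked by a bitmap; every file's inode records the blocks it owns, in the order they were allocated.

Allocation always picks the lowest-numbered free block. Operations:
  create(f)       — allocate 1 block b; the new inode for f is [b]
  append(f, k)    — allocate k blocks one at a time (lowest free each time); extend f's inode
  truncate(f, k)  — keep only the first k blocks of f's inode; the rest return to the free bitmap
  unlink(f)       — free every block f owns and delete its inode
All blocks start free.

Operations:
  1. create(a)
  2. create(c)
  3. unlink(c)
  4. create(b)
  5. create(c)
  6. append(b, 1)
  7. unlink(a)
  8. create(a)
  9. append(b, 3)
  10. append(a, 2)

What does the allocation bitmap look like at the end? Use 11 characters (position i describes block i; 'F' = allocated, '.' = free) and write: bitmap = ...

[1] create(a) — a=0 (map F..........)
[2] create(c) — a=0 c=1 (map FF.........)
[3] unlink(c) — a=0 (map F..........)
[4] create(b) — a=0 b=1 (map FF.........)
[5] create(c) — a=0 b=1 c=2 (map FFF........)
[6] append(b, 1) — a=0 b=1,3 c=2 (map FFFF.......)
[7] unlink(a) — b=1,3 c=2 (map .FFF.......)
[8] create(a) — a=0 b=1,3 c=2 (map FFFF.......)
[9] append(b, 3) — a=0 b=1,3,4,5,6 c=2 (map FFFFFFF....)
[10] append(a, 2) — a=0,7,8 b=1,3,4,5,6 c=2 (map FFFFFFFFF..)

bitmap = FFFFFFFFF..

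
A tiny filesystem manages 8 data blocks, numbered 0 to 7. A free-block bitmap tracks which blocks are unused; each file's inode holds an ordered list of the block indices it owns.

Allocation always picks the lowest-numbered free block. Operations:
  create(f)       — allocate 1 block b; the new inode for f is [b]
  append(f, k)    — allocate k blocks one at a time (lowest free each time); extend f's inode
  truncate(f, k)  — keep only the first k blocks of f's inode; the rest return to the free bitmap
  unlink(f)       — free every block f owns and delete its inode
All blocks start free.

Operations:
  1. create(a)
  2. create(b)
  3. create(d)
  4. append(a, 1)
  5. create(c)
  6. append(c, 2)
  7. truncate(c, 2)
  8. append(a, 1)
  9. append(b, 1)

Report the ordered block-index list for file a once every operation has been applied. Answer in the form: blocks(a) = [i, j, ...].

blocks(a) = [0, 3, 6]

after create(a) → a:[0]  free=[F.......]
after create(b) → a:[0], b:[1]  free=[FF......]
after create(d) → a:[0], b:[1], d:[2]  free=[FFF.....]
after append(a, 1) → a:[0, 3], b:[1], d:[2]  free=[FFFF....]
after create(c) → a:[0, 3], b:[1], c:[4], d:[2]  free=[FFFFF...]
after append(c, 2) → a:[0, 3], b:[1], c:[4, 5, 6], d:[2]  free=[FFFFFFF.]
after truncate(c, 2) → a:[0, 3], b:[1], c:[4, 5], d:[2]  free=[FFFFFF..]
after append(a, 1) → a:[0, 3, 6], b:[1], c:[4, 5], d:[2]  free=[FFFFFFF.]
after append(b, 1) → a:[0, 3, 6], b:[1, 7], c:[4, 5], d:[2]  free=[FFFFFFFF]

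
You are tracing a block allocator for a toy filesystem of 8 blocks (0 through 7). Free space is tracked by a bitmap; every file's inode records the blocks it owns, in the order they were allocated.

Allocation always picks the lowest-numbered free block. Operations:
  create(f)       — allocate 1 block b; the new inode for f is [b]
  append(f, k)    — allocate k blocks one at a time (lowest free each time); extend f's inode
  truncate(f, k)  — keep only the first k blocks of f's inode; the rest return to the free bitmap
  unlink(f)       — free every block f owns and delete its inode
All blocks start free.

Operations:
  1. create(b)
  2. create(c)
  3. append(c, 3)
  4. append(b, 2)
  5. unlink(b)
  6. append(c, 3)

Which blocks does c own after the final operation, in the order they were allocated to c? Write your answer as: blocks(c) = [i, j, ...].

create(b): bitmap=F....... | b=[0]
create(c): bitmap=FF...... | b=[0] c=[1]
append(c, 3): bitmap=FFFFF... | b=[0] c=[1, 2, 3, 4]
append(b, 2): bitmap=FFFFFFF. | b=[0, 5, 6] c=[1, 2, 3, 4]
unlink(b): bitmap=.FFFF... | c=[1, 2, 3, 4]
append(c, 3): bitmap=FFFFFFF. | c=[1, 2, 3, 4, 0, 5, 6]

blocks(c) = [1, 2, 3, 4, 0, 5, 6]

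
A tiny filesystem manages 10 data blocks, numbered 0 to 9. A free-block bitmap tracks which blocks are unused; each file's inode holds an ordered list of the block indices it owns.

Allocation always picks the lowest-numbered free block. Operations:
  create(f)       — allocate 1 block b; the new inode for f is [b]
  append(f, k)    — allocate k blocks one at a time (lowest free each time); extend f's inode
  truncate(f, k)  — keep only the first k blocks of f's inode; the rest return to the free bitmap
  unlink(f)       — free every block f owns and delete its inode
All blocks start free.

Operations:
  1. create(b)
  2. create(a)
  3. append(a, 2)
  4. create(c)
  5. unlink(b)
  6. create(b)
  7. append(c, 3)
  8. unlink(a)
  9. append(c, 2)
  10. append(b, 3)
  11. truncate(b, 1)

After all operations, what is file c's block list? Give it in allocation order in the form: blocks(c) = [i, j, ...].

create(b): bitmap=F......... | b=[0]
create(a): bitmap=FF........ | a=[1] b=[0]
append(a, 2): bitmap=FFFF...... | a=[1, 2, 3] b=[0]
create(c): bitmap=FFFFF..... | a=[1, 2, 3] b=[0] c=[4]
unlink(b): bitmap=.FFFF..... | a=[1, 2, 3] c=[4]
create(b): bitmap=FFFFF..... | a=[1, 2, 3] b=[0] c=[4]
append(c, 3): bitmap=FFFFFFFF.. | a=[1, 2, 3] b=[0] c=[4, 5, 6, 7]
unlink(a): bitmap=F...FFFF.. | b=[0] c=[4, 5, 6, 7]
append(c, 2): bitmap=FFF.FFFF.. | b=[0] c=[4, 5, 6, 7, 1, 2]
append(b, 3): bitmap=FFFFFFFFFF | b=[0, 3, 8, 9] c=[4, 5, 6, 7, 1, 2]
truncate(b, 1): bitmap=FFF.FFFF.. | b=[0] c=[4, 5, 6, 7, 1, 2]

blocks(c) = [4, 5, 6, 7, 1, 2]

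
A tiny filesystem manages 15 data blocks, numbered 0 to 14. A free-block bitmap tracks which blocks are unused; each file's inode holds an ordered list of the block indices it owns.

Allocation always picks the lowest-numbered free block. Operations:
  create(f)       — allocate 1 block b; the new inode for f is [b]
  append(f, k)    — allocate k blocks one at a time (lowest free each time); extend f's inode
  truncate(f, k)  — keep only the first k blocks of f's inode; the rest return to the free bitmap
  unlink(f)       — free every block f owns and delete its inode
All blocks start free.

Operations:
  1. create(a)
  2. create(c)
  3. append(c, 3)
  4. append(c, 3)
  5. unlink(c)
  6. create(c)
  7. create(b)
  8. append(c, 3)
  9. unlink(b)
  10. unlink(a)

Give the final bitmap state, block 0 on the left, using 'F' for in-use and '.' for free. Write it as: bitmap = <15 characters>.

[1] create(a) — a=0 (map F..............)
[2] create(c) — a=0 c=1 (map FF.............)
[3] append(c, 3) — a=0 c=1,2,3,4 (map FFFFF..........)
[4] append(c, 3) — a=0 c=1,2,3,4,5,6,7 (map FFFFFFFF.......)
[5] unlink(c) — a=0 (map F..............)
[6] create(c) — a=0 c=1 (map FF.............)
[7] create(b) — a=0 b=2 c=1 (map FFF............)
[8] append(c, 3) — a=0 b=2 c=1,3,4,5 (map FFFFFF.........)
[9] unlink(b) — a=0 c=1,3,4,5 (map FF.FFF.........)
[10] unlink(a) — c=1,3,4,5 (map .F.FFF.........)

bitmap = .F.FFF.........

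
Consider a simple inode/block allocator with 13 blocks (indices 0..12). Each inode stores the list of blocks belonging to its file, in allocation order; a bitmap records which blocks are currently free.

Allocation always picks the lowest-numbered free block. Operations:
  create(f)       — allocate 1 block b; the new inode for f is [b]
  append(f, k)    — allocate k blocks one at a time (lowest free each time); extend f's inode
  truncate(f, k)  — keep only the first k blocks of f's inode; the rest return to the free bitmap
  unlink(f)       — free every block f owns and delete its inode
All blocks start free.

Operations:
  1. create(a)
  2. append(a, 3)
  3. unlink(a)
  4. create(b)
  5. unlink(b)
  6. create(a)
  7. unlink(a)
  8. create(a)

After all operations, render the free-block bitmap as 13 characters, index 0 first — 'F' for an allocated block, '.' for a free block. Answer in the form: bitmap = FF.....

[1] create(a) — a=0 (map F............)
[2] append(a, 3) — a=0,1,2,3 (map FFFF.........)
[3] unlink(a) —  (map .............)
[4] create(b) — b=0 (map F............)
[5] unlink(b) —  (map .............)
[6] create(a) — a=0 (map F............)
[7] unlink(a) —  (map .............)
[8] create(a) — a=0 (map F............)

bitmap = F............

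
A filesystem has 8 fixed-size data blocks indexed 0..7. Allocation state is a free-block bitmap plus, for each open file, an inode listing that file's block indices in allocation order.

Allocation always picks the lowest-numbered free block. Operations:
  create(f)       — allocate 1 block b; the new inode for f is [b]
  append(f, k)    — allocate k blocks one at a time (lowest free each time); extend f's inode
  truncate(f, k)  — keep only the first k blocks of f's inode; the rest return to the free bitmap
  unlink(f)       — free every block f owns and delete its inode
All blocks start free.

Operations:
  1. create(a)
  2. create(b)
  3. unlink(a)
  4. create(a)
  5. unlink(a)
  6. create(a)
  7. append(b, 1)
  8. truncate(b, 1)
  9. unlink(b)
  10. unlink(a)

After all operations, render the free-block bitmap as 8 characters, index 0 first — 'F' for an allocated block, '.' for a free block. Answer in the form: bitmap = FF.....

bitmap = ........

  1. create(a)  ⇒  F.......  {a→[0]}
  2. create(b)  ⇒  FF......  {a→[0]; b→[1]}
  3. unlink(a)  ⇒  .F......  {b→[1]}
  4. create(a)  ⇒  FF......  {a→[0]; b→[1]}
  5. unlink(a)  ⇒  .F......  {b→[1]}
  6. create(a)  ⇒  FF......  {a→[0]; b→[1]}
  7. append(b, 1)  ⇒  FFF.....  {a→[0]; b→[1, 2]}
  8. truncate(b, 1)  ⇒  FF......  {a→[0]; b→[1]}
  9. unlink(b)  ⇒  F.......  {a→[0]}
  10. unlink(a)  ⇒  ........  {}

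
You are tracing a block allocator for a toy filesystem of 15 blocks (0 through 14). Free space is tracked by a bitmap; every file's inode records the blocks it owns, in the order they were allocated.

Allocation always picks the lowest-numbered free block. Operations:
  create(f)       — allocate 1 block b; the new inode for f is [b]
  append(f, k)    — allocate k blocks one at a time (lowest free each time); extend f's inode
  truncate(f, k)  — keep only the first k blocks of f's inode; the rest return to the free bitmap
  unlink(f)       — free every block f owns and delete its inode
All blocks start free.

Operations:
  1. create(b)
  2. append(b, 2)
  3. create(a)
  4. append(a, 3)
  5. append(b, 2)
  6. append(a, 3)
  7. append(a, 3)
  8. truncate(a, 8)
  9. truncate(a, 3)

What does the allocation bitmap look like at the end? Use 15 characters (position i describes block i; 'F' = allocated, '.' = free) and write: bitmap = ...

after create(b) → b:[0]  free=[F..............]
after append(b, 2) → b:[0, 1, 2]  free=[FFF............]
after create(a) → a:[3], b:[0, 1, 2]  free=[FFFF...........]
after append(a, 3) → a:[3, 4, 5, 6], b:[0, 1, 2]  free=[FFFFFFF........]
after append(b, 2) → a:[3, 4, 5, 6], b:[0, 1, 2, 7, 8]  free=[FFFFFFFFF......]
after append(a, 3) → a:[3, 4, 5, 6, 9, 10, 11], b:[0, 1, 2, 7, 8]  free=[FFFFFFFFFFFF...]
after append(a, 3) → a:[3, 4, 5, 6, 9, 10, 11, 12, 13, 14], b:[0, 1, 2, 7, 8]  free=[FFFFFFFFFFFFFFF]
after truncate(a, 8) → a:[3, 4, 5, 6, 9, 10, 11, 12], b:[0, 1, 2, 7, 8]  free=[FFFFFFFFFFFFF..]
after truncate(a, 3) → a:[3, 4, 5], b:[0, 1, 2, 7, 8]  free=[FFFFFF.FF......]

bitmap = FFFFFF.FF......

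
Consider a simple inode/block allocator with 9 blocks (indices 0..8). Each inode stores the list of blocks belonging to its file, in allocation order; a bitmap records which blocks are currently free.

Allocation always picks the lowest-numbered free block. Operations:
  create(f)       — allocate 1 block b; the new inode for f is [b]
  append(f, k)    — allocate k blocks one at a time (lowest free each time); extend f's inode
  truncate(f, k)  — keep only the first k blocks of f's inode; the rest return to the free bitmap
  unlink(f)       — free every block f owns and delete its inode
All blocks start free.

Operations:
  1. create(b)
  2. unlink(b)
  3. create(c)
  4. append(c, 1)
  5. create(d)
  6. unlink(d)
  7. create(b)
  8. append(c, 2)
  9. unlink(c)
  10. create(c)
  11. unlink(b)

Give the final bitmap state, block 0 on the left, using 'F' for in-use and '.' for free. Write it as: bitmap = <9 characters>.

create(b): bitmap=F........ | b=[0]
unlink(b): bitmap=......... | 
create(c): bitmap=F........ | c=[0]
append(c, 1): bitmap=FF....... | c=[0, 1]
create(d): bitmap=FFF...... | c=[0, 1] d=[2]
unlink(d): bitmap=FF....... | c=[0, 1]
create(b): bitmap=FFF...... | b=[2] c=[0, 1]
append(c, 2): bitmap=FFFFF.... | b=[2] c=[0, 1, 3, 4]
unlink(c): bitmap=..F...... | b=[2]
create(c): bitmap=F.F...... | b=[2] c=[0]
unlink(b): bitmap=F........ | c=[0]

bitmap = F........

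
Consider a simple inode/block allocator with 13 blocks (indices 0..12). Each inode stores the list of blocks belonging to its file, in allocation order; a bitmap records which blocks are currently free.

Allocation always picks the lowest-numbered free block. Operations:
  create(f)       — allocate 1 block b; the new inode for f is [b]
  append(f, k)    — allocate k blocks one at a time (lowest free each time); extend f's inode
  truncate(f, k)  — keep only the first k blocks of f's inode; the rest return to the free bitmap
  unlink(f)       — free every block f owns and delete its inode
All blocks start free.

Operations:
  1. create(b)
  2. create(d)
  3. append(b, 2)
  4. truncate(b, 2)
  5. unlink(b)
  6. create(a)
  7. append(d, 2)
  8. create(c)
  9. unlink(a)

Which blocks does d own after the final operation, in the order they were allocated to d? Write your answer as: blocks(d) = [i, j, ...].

  1. create(b)  ⇒  F............  {b→[0]}
  2. create(d)  ⇒  FF...........  {b→[0]; d→[1]}
  3. append(b, 2)  ⇒  FFFF.........  {b→[0, 2, 3]; d→[1]}
  4. truncate(b, 2)  ⇒  FFF..........  {b→[0, 2]; d→[1]}
  5. unlink(b)  ⇒  .F...........  {d→[1]}
  6. create(a)  ⇒  FF...........  {a→[0]; d→[1]}
  7. append(d, 2)  ⇒  FFFF.........  {a→[0]; d→[1, 2, 3]}
  8. create(c)  ⇒  FFFFF........  {a→[0]; c→[4]; d→[1, 2, 3]}
  9. unlink(a)  ⇒  .FFFF........  {c→[4]; d→[1, 2, 3]}

blocks(d) = [1, 2, 3]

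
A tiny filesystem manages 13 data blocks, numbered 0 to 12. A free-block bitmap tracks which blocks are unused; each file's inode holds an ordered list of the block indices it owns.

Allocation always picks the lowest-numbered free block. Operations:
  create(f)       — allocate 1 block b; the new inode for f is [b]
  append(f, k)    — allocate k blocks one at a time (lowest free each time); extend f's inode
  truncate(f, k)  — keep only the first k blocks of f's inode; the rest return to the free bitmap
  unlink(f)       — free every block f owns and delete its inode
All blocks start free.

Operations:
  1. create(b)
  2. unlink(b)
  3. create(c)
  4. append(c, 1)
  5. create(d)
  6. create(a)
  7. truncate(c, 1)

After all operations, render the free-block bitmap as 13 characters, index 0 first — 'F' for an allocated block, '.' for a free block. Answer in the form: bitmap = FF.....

bitmap = F.FF.........

create(b): bitmap=F............ | b=[0]
unlink(b): bitmap=............. | 
create(c): bitmap=F............ | c=[0]
append(c, 1): bitmap=FF........... | c=[0, 1]
create(d): bitmap=FFF.......... | c=[0, 1] d=[2]
create(a): bitmap=FFFF......... | a=[3] c=[0, 1] d=[2]
truncate(c, 1): bitmap=F.FF......... | a=[3] c=[0] d=[2]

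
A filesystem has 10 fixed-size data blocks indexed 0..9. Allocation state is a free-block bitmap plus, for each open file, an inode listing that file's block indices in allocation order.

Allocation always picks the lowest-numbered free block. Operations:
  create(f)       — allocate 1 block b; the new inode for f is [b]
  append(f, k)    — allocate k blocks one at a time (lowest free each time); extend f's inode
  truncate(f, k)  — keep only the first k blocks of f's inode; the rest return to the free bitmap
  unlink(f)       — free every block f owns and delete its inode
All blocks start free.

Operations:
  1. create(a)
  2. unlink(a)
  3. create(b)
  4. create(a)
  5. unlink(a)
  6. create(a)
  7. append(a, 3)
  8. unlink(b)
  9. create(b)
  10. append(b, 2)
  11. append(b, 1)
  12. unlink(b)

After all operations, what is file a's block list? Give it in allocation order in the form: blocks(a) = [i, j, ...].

blocks(a) = [1, 2, 3, 4]

  1. create(a)  ⇒  F.........  {a→[0]}
  2. unlink(a)  ⇒  ..........  {}
  3. create(b)  ⇒  F.........  {b→[0]}
  4. create(a)  ⇒  FF........  {a→[1]; b→[0]}
  5. unlink(a)  ⇒  F.........  {b→[0]}
  6. create(a)  ⇒  FF........  {a→[1]; b→[0]}
  7. append(a, 3)  ⇒  FFFFF.....  {a→[1, 2, 3, 4]; b→[0]}
  8. unlink(b)  ⇒  .FFFF.....  {a→[1, 2, 3, 4]}
  9. create(b)  ⇒  FFFFF.....  {a→[1, 2, 3, 4]; b→[0]}
  10. append(b, 2)  ⇒  FFFFFFF...  {a→[1, 2, 3, 4]; b→[0, 5, 6]}
  11. append(b, 1)  ⇒  FFFFFFFF..  {a→[1, 2, 3, 4]; b→[0, 5, 6, 7]}
  12. unlink(b)  ⇒  .FFFF.....  {a→[1, 2, 3, 4]}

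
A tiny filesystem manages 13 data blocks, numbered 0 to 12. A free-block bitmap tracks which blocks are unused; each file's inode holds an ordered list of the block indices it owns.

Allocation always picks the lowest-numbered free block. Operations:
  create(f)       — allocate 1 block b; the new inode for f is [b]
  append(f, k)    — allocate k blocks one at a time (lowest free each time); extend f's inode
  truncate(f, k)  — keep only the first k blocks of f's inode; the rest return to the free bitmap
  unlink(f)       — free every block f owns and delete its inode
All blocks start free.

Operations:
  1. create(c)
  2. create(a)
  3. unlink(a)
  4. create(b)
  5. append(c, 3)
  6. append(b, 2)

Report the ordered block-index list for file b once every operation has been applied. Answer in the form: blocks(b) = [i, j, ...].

[1] create(c) — c=0 (map F............)
[2] create(a) — a=1 c=0 (map FF...........)
[3] unlink(a) — c=0 (map F............)
[4] create(b) — b=1 c=0 (map FF...........)
[5] append(c, 3) — b=1 c=0,2,3,4 (map FFFFF........)
[6] append(b, 2) — b=1,5,6 c=0,2,3,4 (map FFFFFFF......)

blocks(b) = [1, 5, 6]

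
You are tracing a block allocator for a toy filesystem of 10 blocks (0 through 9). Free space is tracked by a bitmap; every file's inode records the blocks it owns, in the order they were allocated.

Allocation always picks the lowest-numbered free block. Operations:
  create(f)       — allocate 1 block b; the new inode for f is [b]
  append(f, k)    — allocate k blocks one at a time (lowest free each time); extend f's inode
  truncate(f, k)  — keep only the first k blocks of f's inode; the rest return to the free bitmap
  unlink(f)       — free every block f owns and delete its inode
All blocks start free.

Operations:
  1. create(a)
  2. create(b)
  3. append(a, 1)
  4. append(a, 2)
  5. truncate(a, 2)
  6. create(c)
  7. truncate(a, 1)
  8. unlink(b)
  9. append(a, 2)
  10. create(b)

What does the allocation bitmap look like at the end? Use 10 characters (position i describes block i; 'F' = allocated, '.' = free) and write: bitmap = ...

bitmap = FFFFF.....

create(a): bitmap=F......... | a=[0]
create(b): bitmap=FF........ | a=[0] b=[1]
append(a, 1): bitmap=FFF....... | a=[0, 2] b=[1]
append(a, 2): bitmap=FFFFF..... | a=[0, 2, 3, 4] b=[1]
truncate(a, 2): bitmap=FFF....... | a=[0, 2] b=[1]
create(c): bitmap=FFFF...... | a=[0, 2] b=[1] c=[3]
truncate(a, 1): bitmap=FF.F...... | a=[0] b=[1] c=[3]
unlink(b): bitmap=F..F...... | a=[0] c=[3]
append(a, 2): bitmap=FFFF...... | a=[0, 1, 2] c=[3]
create(b): bitmap=FFFFF..... | a=[0, 1, 2] b=[4] c=[3]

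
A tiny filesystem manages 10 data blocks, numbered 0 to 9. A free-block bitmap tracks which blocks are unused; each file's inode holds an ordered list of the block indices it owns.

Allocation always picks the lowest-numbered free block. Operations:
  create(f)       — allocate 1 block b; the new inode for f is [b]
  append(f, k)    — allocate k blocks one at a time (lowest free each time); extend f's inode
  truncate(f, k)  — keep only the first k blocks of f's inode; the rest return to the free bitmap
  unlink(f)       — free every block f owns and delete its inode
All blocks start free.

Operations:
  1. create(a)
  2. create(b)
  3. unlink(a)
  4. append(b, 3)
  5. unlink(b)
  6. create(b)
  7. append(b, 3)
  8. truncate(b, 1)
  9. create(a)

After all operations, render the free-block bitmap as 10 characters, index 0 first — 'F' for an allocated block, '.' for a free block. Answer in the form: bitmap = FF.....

bitmap = FF........

after create(a) → a:[0]  free=[F.........]
after create(b) → a:[0], b:[1]  free=[FF........]
after unlink(a) → b:[1]  free=[.F........]
after append(b, 3) → b:[1, 0, 2, 3]  free=[FFFF......]
after unlink(b) →   free=[..........]
after create(b) → b:[0]  free=[F.........]
after append(b, 3) → b:[0, 1, 2, 3]  free=[FFFF......]
after truncate(b, 1) → b:[0]  free=[F.........]
after create(a) → a:[1], b:[0]  free=[FF........]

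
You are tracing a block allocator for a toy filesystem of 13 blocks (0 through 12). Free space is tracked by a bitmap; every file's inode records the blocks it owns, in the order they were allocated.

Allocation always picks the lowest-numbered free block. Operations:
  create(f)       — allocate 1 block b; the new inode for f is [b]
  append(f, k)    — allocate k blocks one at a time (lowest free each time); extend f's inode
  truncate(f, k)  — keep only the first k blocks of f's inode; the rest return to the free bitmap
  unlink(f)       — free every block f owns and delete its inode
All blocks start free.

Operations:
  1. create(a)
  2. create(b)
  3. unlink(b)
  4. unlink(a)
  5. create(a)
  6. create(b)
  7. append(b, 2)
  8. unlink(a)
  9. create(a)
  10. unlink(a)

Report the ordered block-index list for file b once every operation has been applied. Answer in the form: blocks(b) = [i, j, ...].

blocks(b) = [1, 2, 3]

after create(a) → a:[0]  free=[F............]
after create(b) → a:[0], b:[1]  free=[FF...........]
after unlink(b) → a:[0]  free=[F............]
after unlink(a) →   free=[.............]
after create(a) → a:[0]  free=[F............]
after create(b) → a:[0], b:[1]  free=[FF...........]
after append(b, 2) → a:[0], b:[1, 2, 3]  free=[FFFF.........]
after unlink(a) → b:[1, 2, 3]  free=[.FFF.........]
after create(a) → a:[0], b:[1, 2, 3]  free=[FFFF.........]
after unlink(a) → b:[1, 2, 3]  free=[.FFF.........]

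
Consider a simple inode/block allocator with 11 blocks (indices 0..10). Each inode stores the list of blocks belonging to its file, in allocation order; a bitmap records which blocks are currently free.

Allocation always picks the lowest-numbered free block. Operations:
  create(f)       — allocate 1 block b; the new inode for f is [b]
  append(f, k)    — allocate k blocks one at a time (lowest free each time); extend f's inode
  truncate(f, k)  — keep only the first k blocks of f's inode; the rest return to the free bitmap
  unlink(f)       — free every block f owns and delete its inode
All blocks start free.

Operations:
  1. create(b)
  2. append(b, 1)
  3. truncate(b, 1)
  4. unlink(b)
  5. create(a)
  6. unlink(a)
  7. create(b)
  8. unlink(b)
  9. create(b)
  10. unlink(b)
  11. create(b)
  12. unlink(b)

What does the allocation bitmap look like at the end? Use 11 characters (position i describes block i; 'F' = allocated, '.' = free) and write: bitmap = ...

create(b): bitmap=F.......... | b=[0]
append(b, 1): bitmap=FF......... | b=[0, 1]
truncate(b, 1): bitmap=F.......... | b=[0]
unlink(b): bitmap=........... | 
create(a): bitmap=F.......... | a=[0]
unlink(a): bitmap=........... | 
create(b): bitmap=F.......... | b=[0]
unlink(b): bitmap=........... | 
create(b): bitmap=F.......... | b=[0]
unlink(b): bitmap=........... | 
create(b): bitmap=F.......... | b=[0]
unlink(b): bitmap=........... | 

bitmap = ...........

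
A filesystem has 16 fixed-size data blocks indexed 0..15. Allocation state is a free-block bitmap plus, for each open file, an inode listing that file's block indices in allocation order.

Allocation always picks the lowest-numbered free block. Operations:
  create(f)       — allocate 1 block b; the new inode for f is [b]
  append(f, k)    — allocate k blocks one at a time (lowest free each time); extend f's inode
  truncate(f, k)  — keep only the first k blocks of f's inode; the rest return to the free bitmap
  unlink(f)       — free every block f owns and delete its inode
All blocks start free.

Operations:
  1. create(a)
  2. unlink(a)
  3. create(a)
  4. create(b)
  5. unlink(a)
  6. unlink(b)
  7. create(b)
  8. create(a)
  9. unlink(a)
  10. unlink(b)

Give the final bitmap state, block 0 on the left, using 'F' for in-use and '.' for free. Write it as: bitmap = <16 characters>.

bitmap = ................

create(a): bitmap=F............... | a=[0]
unlink(a): bitmap=................ | 
create(a): bitmap=F............... | a=[0]
create(b): bitmap=FF.............. | a=[0] b=[1]
unlink(a): bitmap=.F.............. | b=[1]
unlink(b): bitmap=................ | 
create(b): bitmap=F............... | b=[0]
create(a): bitmap=FF.............. | a=[1] b=[0]
unlink(a): bitmap=F............... | b=[0]
unlink(b): bitmap=................ | 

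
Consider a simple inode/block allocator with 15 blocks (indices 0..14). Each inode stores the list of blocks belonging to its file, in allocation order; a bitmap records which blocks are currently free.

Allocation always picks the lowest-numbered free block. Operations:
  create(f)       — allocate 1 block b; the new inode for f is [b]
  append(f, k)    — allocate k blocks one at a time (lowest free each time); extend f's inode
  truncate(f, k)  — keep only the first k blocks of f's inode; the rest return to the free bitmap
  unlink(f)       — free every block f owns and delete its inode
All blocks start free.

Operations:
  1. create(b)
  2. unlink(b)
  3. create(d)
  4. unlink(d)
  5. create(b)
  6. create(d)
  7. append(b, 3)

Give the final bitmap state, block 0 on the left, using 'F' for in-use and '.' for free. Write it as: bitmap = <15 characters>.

bitmap = FFFFF..........

after create(b) → b:[0]  free=[F..............]
after unlink(b) →   free=[...............]
after create(d) → d:[0]  free=[F..............]
after unlink(d) →   free=[...............]
after create(b) → b:[0]  free=[F..............]
after create(d) → b:[0], d:[1]  free=[FF.............]
after append(b, 3) → b:[0, 2, 3, 4], d:[1]  free=[FFFFF..........]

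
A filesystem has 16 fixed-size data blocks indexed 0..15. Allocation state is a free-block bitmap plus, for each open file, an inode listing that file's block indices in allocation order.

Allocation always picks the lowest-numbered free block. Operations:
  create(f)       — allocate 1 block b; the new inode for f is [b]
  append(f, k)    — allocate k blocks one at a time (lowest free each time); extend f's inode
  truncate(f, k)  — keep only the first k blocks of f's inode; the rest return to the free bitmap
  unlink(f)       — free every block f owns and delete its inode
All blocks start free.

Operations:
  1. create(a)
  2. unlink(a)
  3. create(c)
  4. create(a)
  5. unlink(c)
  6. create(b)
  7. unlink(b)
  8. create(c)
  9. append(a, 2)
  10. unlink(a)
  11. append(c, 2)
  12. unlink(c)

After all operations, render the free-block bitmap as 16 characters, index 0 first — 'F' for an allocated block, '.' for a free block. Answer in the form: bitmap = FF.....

[1] create(a) — a=0 (map F...............)
[2] unlink(a) —  (map ................)
[3] create(c) — c=0 (map F...............)
[4] create(a) — a=1 c=0 (map FF..............)
[5] unlink(c) — a=1 (map .F..............)
[6] create(b) — a=1 b=0 (map FF..............)
[7] unlink(b) — a=1 (map .F..............)
[8] create(c) — a=1 c=0 (map FF..............)
[9] append(a, 2) — a=1,2,3 c=0 (map FFFF............)
[10] unlink(a) — c=0 (map F...............)
[11] append(c, 2) — c=0,1,2 (map FFF.............)
[12] unlink(c) —  (map ................)

bitmap = ................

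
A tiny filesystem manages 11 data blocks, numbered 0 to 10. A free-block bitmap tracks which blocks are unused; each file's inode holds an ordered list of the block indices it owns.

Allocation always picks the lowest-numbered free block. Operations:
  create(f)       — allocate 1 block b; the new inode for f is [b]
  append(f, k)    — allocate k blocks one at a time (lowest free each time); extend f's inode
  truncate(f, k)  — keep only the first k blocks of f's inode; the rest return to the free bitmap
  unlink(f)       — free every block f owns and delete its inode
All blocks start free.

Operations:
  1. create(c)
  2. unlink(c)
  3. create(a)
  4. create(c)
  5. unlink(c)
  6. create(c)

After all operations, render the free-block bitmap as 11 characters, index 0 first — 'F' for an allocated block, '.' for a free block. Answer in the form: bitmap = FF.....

  1. create(c)  ⇒  F..........  {c→[0]}
  2. unlink(c)  ⇒  ...........  {}
  3. create(a)  ⇒  F..........  {a→[0]}
  4. create(c)  ⇒  FF.........  {a→[0]; c→[1]}
  5. unlink(c)  ⇒  F..........  {a→[0]}
  6. create(c)  ⇒  FF.........  {a→[0]; c→[1]}

bitmap = FF.........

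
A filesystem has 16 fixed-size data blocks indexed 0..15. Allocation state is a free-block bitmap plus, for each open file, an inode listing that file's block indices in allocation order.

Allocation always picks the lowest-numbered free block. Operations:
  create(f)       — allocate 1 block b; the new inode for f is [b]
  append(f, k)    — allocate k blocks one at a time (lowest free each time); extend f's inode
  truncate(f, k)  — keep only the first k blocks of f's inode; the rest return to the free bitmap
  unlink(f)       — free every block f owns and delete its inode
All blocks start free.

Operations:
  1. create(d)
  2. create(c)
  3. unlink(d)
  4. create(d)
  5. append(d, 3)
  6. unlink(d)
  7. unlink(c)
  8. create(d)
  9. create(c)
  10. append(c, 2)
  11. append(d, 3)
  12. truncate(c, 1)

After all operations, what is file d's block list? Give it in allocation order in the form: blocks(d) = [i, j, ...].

[1] create(d) — d=0 (map F...............)
[2] create(c) — c=1 d=0 (map FF..............)
[3] unlink(d) — c=1 (map .F..............)
[4] create(d) — c=1 d=0 (map FF..............)
[5] append(d, 3) — c=1 d=0,2,3,4 (map FFFFF...........)
[6] unlink(d) — c=1 (map .F..............)
[7] unlink(c) —  (map ................)
[8] create(d) — d=0 (map F...............)
[9] create(c) — c=1 d=0 (map FF..............)
[10] append(c, 2) — c=1,2,3 d=0 (map FFFF............)
[11] append(d, 3) — c=1,2,3 d=0,4,5,6 (map FFFFFFF.........)
[12] truncate(c, 1) — c=1 d=0,4,5,6 (map FF..FFF.........)

blocks(d) = [0, 4, 5, 6]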